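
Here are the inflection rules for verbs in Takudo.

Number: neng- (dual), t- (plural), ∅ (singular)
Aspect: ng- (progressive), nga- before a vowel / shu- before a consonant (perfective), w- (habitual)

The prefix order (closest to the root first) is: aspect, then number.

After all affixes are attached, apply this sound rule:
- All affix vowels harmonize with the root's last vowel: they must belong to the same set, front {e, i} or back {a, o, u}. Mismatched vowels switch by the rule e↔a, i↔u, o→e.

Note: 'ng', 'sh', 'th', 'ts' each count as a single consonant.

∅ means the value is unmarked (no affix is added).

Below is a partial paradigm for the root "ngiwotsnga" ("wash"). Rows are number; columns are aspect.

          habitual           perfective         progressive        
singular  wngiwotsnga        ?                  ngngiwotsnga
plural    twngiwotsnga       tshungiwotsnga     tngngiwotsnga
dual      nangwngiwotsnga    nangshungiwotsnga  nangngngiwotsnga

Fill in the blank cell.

Attach aspect perfective shu- (before consonant 'ng') → shungiwotsnga.
number = singular: zero marking, form stays shungiwotsnga.
Vowel harmony: no change.

shungiwotsnga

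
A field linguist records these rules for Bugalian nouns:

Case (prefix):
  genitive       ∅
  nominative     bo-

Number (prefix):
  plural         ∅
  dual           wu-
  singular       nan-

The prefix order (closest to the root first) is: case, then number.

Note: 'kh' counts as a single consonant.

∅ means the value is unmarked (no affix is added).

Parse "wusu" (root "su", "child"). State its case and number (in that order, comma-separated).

Segment: wu-su.
case: ∅ → genitive.
number: wu- → dual.

genitive, dual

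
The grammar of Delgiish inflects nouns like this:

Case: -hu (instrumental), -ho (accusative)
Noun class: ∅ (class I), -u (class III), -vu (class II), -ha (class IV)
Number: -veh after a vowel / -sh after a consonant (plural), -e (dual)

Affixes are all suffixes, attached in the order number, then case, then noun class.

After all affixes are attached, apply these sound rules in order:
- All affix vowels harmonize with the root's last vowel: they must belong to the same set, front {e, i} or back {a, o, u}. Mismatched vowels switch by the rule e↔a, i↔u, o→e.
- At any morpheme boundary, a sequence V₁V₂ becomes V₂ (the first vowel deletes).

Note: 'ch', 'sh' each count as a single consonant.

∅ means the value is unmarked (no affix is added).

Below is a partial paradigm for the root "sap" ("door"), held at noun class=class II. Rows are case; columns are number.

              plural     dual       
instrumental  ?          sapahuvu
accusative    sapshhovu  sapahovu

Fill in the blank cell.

Attach number plural -sh (after consonant 'p') → sapsh.
Attach case instrumental -hu → sapshhu.
Attach noun class class II -vu → sapshhuvu.
Vowel harmony: no change.
Vowel deletion: no change.

sapshhuvu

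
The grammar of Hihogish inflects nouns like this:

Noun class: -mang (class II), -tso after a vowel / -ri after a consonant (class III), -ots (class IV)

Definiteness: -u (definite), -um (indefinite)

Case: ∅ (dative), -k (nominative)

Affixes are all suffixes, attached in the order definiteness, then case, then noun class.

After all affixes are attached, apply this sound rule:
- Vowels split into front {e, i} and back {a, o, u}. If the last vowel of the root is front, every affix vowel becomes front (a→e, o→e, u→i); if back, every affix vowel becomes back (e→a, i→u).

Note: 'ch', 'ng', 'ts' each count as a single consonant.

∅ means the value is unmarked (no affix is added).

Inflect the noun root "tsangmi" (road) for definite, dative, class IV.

Attach definiteness definite -u → tsangmiu.
case = dative: zero marking, form stays tsangmiu.
Attach noun class class IV -ots → tsangmiuots.
Apply vowel harmony: tsangmiuots → tsangmiiets.

tsangmiiets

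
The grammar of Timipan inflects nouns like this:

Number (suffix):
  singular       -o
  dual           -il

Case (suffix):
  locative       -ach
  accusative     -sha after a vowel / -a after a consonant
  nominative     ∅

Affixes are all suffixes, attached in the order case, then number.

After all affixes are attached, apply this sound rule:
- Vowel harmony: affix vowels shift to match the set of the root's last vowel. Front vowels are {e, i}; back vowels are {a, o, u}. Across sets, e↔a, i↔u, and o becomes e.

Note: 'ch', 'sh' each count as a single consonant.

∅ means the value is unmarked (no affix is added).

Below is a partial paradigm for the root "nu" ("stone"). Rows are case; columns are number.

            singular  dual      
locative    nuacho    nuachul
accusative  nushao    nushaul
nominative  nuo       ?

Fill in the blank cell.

case = nominative: zero marking, form stays nu.
Attach number dual -il → nuil.
Apply vowel harmony: nuil → nuul.

nuul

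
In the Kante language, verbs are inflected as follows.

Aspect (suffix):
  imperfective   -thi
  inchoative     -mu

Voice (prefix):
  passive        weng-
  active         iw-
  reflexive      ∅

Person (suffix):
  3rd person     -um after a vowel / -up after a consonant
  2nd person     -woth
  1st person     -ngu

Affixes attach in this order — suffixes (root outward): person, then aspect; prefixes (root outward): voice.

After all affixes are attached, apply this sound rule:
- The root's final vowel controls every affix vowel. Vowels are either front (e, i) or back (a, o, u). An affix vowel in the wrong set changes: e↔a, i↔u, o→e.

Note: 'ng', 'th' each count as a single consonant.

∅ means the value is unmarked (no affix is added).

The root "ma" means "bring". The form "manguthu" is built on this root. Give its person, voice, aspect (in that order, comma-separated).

1st person, reflexive, imperfective

Segment: ma-ngu-thi.
person: -ngu → 1st person.
voice: ∅ → reflexive.
aspect: -thi → imperfective.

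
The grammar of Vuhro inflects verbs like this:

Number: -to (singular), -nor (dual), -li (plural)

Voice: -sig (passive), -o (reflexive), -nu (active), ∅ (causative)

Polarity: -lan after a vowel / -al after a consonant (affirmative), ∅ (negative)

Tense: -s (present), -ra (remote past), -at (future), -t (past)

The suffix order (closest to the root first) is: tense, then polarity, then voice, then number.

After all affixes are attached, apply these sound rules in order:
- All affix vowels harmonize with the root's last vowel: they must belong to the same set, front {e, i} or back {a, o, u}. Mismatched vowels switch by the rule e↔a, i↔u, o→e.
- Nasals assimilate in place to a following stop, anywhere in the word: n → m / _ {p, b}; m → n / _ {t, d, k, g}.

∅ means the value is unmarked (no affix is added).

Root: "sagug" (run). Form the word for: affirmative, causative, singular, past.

Attach tense past -t → sagugt.
Attach polarity affirmative -al (after consonant 't') → sagugtal.
voice = causative: zero marking, form stays sagugtal.
Attach number singular -to → sagugtalto.
Vowel harmony: no change.
Nasal assimilation: no change.

sagugtalto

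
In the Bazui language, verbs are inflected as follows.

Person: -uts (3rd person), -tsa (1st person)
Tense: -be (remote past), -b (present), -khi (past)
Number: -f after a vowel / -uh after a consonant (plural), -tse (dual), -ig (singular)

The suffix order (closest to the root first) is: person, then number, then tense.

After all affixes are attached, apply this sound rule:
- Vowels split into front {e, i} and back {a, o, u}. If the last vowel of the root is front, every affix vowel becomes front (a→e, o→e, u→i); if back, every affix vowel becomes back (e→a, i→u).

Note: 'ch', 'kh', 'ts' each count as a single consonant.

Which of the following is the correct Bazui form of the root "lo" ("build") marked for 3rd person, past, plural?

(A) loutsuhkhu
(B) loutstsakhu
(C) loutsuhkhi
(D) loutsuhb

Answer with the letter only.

Attach person 3rd person -uts → louts.
Attach number plural -uh (after consonant 'ts') → loutsuh.
Attach tense past -khi → loutsuhkhi.
Apply vowel harmony: loutsuhkhi → loutsuhkhu.
So the correct form is loutsuhkhu, option (A).
(C) loutsuhkhi is wrong: it fails to apply the sound rule(s).
(D) loutsuhb is wrong: it uses present instead of past for tense.
(B) loutstsakhu is wrong: it uses dual instead of plural for number.

A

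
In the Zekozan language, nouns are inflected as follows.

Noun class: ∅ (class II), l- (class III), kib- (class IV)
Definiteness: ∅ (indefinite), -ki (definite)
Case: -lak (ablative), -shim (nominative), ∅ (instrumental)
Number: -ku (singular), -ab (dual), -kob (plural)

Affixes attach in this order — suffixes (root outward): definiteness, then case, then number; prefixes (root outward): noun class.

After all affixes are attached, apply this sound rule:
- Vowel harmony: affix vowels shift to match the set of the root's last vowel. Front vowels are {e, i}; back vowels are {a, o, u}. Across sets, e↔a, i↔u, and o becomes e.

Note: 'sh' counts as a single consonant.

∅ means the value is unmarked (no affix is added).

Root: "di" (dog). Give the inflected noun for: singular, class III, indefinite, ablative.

ldilekki

definiteness = indefinite: zero marking, form stays di.
Attach case ablative -lak → dilak.
Attach number singular -ku → dilakku.
Attach noun class class III l- → ldilakku.
Apply vowel harmony: ldilakku → ldilekki.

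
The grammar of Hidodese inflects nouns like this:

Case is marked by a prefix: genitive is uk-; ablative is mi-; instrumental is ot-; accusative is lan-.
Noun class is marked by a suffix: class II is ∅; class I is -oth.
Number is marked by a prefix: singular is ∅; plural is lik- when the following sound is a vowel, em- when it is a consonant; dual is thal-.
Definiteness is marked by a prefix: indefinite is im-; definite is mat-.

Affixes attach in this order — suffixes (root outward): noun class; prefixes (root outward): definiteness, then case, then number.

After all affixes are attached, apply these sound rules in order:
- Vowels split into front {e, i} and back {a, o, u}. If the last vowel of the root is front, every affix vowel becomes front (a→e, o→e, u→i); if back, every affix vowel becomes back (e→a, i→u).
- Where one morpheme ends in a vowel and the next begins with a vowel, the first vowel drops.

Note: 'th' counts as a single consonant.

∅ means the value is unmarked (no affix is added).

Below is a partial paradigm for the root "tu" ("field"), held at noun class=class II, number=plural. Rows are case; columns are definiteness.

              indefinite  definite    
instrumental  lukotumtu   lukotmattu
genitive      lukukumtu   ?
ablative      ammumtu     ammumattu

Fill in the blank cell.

lukukmattu

noun class = class II: zero marking, form stays tu.
Attach definiteness definite mat- → mattu.
Attach case genitive uk- → ukmattu.
Attach number plural lik- (before vowel 'u') → likukmattu.
Apply vowel harmony: likukmattu → lukukmattu.
Vowel deletion: no change.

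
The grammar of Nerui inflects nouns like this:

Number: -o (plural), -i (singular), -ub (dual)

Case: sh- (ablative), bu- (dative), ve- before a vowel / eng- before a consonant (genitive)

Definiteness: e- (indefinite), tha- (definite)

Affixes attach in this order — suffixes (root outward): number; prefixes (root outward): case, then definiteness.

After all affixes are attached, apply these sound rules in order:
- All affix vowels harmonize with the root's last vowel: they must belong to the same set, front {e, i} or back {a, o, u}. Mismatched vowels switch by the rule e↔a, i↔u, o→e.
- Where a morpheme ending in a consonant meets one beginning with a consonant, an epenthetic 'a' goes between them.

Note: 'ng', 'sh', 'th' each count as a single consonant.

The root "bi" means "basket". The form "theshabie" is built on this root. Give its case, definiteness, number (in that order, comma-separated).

ablative, definite, plural

Segment: tha-sh-bi-o.
case: sh- → ablative.
definiteness: tha- → definite.
number: -o → plural.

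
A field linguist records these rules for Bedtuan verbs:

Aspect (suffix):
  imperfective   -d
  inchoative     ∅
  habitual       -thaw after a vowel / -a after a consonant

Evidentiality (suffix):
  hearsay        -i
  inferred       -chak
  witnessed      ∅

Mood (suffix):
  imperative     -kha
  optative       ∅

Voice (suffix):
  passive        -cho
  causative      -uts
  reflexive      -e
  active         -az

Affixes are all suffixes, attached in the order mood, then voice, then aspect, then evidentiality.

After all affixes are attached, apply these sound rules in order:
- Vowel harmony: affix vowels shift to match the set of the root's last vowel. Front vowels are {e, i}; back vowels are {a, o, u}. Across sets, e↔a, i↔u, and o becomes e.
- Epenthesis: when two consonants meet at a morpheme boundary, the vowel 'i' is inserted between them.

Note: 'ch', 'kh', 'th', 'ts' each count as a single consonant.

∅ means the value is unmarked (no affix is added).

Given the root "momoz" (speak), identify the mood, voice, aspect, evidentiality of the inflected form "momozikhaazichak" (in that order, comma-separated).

imperative, active, inchoative, inferred

Segment: momoz-kha-az-chak.
mood: -kha → imperative.
voice: -az → active.
aspect: ∅ → inchoative.
evidentiality: -chak → inferred.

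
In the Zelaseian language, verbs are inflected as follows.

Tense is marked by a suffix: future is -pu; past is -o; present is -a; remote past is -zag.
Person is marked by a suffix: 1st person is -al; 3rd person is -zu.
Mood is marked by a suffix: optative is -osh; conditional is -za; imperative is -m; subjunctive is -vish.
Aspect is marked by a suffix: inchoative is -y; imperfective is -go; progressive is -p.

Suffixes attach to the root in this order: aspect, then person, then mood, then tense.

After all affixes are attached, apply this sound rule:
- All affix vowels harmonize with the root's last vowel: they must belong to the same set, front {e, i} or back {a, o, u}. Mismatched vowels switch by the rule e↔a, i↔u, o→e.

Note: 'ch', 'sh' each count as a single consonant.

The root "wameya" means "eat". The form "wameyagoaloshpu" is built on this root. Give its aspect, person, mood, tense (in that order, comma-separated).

imperfective, 1st person, optative, future

Segment: wameya-go-al-osh-pu.
aspect: -go → imperfective.
person: -al → 1st person.
mood: -osh → optative.
tense: -pu → future.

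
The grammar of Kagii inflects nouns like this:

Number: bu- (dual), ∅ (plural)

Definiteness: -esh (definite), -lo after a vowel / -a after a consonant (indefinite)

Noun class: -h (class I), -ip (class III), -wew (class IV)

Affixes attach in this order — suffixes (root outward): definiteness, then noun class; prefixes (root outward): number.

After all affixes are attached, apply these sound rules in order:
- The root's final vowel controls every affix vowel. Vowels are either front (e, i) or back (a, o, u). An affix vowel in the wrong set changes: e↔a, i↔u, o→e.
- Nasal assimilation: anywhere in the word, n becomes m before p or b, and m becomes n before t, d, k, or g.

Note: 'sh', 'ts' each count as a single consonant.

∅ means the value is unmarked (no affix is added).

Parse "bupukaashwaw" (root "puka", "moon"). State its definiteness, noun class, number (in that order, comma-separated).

definite, class IV, dual

Segment: bu-puka-esh-wew.
definiteness: -esh → definite.
noun class: -wew → class IV.
number: bu- → dual.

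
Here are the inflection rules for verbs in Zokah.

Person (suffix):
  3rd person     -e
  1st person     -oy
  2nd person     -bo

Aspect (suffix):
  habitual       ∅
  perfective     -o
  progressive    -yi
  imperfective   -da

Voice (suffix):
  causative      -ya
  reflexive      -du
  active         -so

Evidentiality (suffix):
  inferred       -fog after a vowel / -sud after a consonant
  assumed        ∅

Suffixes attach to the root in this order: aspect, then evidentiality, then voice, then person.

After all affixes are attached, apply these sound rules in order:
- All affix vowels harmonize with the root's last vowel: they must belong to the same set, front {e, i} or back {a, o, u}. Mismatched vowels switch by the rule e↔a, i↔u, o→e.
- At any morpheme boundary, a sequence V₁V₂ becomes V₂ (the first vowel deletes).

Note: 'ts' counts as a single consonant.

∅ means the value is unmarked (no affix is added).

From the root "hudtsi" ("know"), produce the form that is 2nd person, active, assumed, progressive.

hudtsiyisebe

Attach aspect progressive -yi → hudtsiyi.
evidentiality = assumed: zero marking, form stays hudtsiyi.
Attach voice active -so → hudtsiyiso.
Attach person 2nd person -bo → hudtsiyisobo.
Apply vowel harmony: hudtsiyisobo → hudtsiyisebe.
Vowel deletion: no change.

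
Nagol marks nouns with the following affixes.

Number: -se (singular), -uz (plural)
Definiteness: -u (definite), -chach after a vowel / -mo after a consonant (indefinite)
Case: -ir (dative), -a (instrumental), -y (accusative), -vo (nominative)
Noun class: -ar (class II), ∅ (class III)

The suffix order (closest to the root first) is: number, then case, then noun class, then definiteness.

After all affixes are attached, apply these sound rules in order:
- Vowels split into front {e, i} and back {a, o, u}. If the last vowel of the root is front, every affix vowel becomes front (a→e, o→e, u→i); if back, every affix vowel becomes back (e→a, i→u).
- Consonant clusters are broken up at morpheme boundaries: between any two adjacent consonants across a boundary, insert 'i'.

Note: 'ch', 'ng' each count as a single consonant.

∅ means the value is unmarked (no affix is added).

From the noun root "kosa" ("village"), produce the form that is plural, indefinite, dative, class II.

kosauzurarimo

Attach number plural -uz → kosauz.
Attach case dative -ir → kosauzir.
Attach noun class class II -ar → kosauzirar.
Attach definiteness indefinite -mo (after consonant 'r') → kosauzirarmo.
Apply vowel harmony: kosauzirarmo → kosauzurarmo.
Apply epenthesis: kosauzurarmo → kosauzurarimo.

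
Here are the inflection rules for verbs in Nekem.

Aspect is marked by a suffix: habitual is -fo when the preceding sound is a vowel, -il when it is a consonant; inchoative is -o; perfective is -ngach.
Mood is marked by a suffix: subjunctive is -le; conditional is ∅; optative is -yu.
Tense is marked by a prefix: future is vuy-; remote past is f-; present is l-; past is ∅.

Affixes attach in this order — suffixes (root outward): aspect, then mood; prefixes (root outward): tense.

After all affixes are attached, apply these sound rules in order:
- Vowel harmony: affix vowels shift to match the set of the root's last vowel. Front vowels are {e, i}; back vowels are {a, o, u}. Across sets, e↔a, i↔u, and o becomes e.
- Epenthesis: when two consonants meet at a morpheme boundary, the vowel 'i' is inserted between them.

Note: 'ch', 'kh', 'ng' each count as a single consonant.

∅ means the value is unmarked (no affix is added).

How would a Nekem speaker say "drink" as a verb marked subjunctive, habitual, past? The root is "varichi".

varichifele

Attach aspect habitual -fo (after vowel 'i') → varichifo.
Attach mood subjunctive -le → varichifole.
tense = past: zero marking, form stays varichifole.
Apply vowel harmony: varichifole → varichifele.
Epenthesis: no change.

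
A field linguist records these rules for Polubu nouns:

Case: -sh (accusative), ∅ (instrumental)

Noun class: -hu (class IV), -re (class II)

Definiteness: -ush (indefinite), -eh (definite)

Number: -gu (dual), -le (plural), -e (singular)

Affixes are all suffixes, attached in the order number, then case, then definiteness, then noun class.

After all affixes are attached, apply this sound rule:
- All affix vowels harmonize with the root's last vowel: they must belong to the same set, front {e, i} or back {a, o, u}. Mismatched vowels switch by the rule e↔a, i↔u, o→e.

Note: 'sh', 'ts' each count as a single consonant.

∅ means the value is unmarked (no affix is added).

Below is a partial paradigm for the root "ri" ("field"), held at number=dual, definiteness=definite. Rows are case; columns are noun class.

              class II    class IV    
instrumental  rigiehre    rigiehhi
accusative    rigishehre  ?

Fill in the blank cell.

Attach number dual -gu → rigu.
Attach case accusative -sh → rigush.
Attach definiteness definite -eh → rigusheh.
Attach noun class class IV -hu → rigushehhu.
Apply vowel harmony: rigushehhu → rigishehhi.

rigishehhi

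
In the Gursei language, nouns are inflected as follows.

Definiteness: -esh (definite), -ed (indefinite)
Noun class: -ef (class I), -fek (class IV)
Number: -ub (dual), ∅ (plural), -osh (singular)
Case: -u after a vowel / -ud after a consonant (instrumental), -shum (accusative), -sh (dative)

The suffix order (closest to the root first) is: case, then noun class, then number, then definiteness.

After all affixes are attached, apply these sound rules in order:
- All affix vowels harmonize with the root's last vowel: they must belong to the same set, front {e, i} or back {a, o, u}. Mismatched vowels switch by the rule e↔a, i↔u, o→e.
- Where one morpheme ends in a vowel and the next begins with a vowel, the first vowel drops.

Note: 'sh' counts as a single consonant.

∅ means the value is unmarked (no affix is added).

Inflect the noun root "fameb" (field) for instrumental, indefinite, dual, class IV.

Attach case instrumental -ud (after consonant 'b') → famebud.
Attach noun class class IV -fek → famebudfek.
Attach number dual -ub → famebudfekub.
Attach definiteness indefinite -ed → famebudfekubed.
Apply vowel harmony: famebudfekubed → famebidfekibed.
Vowel deletion: no change.

famebidfekibed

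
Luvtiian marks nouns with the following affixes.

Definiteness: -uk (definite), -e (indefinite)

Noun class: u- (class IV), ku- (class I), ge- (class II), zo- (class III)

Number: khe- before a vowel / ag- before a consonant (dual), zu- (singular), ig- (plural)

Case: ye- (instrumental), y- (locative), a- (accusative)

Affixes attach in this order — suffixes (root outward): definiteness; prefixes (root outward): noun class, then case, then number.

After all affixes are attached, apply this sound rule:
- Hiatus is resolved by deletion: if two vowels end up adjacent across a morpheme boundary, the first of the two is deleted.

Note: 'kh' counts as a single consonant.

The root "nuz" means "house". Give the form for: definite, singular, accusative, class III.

zazonuzuk

Attach definiteness definite -uk → nuzuk.
Attach noun class class III zo- → zonuzuk.
Attach case accusative a- → azonuzuk.
Attach number singular zu- → zuazonuzuk.
Apply vowel deletion: zuazonuzuk → zazonuzuk.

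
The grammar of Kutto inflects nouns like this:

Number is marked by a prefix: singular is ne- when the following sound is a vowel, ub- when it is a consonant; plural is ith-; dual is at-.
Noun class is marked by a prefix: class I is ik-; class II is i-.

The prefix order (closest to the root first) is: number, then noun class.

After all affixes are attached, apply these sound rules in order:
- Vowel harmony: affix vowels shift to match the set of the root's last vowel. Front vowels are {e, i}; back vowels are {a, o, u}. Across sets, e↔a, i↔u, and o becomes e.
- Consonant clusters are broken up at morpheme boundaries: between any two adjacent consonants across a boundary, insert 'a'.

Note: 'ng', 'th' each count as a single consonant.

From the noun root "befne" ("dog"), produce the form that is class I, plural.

ikithabefne

Attach number plural ith- → ithbefne.
Attach noun class class I ik- → ikithbefne.
Vowel harmony: no change.
Apply epenthesis: ikithbefne → ikithabefne.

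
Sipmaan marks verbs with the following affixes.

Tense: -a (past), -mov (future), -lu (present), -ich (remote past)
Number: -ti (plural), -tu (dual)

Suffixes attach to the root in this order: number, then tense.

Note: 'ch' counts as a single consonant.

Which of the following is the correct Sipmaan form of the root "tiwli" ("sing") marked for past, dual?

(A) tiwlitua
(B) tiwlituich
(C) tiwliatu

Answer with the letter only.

A

Attach number dual -tu → tiwlitu.
Attach tense past -a → tiwlitua.
So the correct form is tiwlitua, option (A).
(B) tiwlituich is wrong: it uses remote past instead of past for tense.
(C) tiwliatu is wrong: it has the affixes in the wrong order.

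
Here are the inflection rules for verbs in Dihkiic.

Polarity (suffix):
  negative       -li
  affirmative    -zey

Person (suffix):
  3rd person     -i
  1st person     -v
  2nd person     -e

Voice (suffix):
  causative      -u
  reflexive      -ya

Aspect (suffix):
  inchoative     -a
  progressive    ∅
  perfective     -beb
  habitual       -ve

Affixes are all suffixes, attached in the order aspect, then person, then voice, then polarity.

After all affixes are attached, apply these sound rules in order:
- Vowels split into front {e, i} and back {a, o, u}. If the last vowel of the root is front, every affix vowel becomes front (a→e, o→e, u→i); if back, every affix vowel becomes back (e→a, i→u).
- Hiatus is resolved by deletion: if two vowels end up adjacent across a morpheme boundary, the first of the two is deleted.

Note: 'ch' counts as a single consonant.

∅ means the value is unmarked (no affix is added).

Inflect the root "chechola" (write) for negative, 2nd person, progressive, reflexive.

checholayalu

aspect = progressive: zero marking, form stays chechola.
Attach person 2nd person -e → checholae.
Attach voice reflexive -ya → checholaeya.
Attach polarity negative -li → checholaeyali.
Apply vowel harmony: checholaeyali → checholaayalu.
Apply vowel deletion: checholaayalu → checholayalu.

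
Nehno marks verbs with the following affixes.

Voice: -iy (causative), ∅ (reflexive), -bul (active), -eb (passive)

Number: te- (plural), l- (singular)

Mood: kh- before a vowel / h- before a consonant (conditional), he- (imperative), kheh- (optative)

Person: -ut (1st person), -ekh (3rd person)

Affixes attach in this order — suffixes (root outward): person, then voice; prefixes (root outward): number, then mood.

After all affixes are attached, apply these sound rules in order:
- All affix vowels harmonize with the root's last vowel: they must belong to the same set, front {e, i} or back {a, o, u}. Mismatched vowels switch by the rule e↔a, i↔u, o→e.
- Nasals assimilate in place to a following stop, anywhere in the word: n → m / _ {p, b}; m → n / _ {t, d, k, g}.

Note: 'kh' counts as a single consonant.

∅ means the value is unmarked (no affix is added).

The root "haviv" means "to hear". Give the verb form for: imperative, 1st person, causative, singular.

helhavivitiy

Attach number singular l- → lhaviv.
Attach mood imperative he- → helhaviv.
Attach person 1st person -ut → helhavivut.
Attach voice causative -iy → helhavivutiy.
Apply vowel harmony: helhavivutiy → helhavivitiy.
Nasal assimilation: no change.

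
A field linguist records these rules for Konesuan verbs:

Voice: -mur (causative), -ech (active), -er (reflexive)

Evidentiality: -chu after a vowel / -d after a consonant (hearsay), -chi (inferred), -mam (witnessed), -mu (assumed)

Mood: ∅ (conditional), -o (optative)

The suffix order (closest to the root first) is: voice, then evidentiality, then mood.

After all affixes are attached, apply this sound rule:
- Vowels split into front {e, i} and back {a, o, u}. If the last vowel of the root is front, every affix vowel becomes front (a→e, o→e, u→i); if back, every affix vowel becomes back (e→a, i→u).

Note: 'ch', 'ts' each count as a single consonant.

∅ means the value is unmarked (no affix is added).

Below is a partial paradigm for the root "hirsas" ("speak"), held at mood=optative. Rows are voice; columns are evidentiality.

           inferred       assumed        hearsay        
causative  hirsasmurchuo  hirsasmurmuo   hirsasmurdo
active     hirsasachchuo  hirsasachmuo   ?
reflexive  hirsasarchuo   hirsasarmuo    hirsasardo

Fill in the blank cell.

Attach voice active -ech → hirsasech.
Attach evidentiality hearsay -d (after consonant 'ch') → hirsasechd.
Attach mood optative -o → hirsasechdo.
Apply vowel harmony: hirsasechdo → hirsasachdo.

hirsasachdo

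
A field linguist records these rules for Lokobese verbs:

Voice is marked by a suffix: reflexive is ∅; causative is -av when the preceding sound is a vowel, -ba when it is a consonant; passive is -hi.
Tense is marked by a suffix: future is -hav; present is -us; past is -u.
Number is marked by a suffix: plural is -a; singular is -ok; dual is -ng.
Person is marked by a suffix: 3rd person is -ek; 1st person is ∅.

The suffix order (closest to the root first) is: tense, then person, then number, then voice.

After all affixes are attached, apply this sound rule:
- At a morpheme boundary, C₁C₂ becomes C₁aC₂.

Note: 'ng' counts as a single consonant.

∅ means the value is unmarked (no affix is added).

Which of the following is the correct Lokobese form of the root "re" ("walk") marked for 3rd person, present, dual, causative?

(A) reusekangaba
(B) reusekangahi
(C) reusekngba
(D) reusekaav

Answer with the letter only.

Attach tense present -us → reus.
Attach person 3rd person -ek → reusek.
Attach number dual -ng → reusekng.
Attach voice causative -ba (after consonant 'ng') → reusekngba.
Apply epenthesis: reusekngba → reusekangaba.
So the correct form is reusekangaba, option (A).
(D) reusekaav is wrong: it uses plural instead of dual for number.
(B) reusekangahi is wrong: it uses passive instead of causative for voice.
(C) reusekngba is wrong: it fails to apply the sound rule(s).

A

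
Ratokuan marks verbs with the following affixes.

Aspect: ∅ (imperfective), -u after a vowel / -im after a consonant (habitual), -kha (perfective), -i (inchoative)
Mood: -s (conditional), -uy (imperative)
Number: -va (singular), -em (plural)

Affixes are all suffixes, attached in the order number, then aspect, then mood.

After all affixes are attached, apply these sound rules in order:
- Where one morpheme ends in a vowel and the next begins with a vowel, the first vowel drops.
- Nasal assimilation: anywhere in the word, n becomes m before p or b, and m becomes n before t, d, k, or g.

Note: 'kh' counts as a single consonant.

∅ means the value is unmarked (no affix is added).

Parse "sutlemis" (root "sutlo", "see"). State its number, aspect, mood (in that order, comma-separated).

Segment: sutlo-em-i-s.
number: -em → plural.
aspect: -i → inchoative.
mood: -s → conditional.

plural, inchoative, conditional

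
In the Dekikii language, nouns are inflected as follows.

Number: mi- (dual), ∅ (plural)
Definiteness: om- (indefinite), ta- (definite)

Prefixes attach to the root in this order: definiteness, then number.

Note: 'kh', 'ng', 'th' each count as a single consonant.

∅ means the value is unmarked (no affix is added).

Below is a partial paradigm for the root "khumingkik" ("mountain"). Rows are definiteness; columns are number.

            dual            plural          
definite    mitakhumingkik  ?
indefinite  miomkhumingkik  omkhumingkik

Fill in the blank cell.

Attach definiteness definite ta- → takhumingkik.
number = plural: zero marking, form stays takhumingkik.

takhumingkik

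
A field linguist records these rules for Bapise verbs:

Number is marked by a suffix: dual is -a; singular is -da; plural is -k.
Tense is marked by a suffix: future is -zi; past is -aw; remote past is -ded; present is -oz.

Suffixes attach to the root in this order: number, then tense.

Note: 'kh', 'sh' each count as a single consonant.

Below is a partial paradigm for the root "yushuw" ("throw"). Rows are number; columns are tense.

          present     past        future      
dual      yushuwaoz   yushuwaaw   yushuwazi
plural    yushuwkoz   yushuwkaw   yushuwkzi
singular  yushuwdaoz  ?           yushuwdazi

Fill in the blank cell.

yushuwdaaw

Attach number singular -da → yushuwda.
Attach tense past -aw → yushuwdaaw.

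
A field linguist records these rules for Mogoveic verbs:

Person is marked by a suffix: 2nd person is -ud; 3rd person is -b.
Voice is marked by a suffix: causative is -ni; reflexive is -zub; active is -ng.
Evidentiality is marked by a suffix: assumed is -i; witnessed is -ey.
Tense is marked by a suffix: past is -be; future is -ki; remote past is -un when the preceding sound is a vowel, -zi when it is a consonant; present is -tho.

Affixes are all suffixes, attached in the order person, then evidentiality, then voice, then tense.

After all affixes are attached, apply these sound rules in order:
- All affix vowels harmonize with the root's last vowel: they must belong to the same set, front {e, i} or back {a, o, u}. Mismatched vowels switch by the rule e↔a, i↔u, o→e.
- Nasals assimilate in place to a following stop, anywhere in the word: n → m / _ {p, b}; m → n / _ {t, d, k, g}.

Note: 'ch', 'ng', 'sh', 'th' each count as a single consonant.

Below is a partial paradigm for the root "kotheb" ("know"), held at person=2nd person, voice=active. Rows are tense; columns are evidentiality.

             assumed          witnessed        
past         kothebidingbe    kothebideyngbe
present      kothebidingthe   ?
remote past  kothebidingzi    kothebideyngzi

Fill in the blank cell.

kothebideyngthe

Attach person 2nd person -ud → kothebud.
Attach evidentiality witnessed -ey → kothebudey.
Attach voice active -ng → kothebudeyng.
Attach tense present -tho → kothebudeyngtho.
Apply vowel harmony: kothebudeyngtho → kothebideyngthe.
Nasal assimilation: no change.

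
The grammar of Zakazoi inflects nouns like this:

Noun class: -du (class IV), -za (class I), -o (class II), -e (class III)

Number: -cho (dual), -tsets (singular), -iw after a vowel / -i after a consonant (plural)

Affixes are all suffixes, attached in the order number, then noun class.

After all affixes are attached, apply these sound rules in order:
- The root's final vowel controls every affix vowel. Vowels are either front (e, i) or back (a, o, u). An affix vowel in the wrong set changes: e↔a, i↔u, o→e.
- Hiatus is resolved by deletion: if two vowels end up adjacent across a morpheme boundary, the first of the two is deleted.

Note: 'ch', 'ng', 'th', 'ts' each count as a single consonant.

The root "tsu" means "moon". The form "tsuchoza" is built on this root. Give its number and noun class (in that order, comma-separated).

Segment: tsu-cho-za.
number: -cho → dual.
noun class: -za → class I.

dual, class I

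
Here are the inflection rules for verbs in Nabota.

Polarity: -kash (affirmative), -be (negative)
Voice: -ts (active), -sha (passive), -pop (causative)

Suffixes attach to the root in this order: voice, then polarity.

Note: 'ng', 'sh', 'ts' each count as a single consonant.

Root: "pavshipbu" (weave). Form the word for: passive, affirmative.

Attach voice passive -sha → pavshipbusha.
Attach polarity affirmative -kash → pavshipbushakash.

pavshipbushakash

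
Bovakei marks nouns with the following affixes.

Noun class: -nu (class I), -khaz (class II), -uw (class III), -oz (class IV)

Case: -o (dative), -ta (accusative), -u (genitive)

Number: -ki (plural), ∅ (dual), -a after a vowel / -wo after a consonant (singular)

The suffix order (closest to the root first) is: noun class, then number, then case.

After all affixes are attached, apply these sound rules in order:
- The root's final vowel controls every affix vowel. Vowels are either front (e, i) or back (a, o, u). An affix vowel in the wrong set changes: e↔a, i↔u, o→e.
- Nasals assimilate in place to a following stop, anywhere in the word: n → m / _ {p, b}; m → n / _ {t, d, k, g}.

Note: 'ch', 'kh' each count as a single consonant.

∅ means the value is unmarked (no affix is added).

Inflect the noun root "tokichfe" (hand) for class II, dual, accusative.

Attach noun class class II -khaz → tokichfekhaz.
number = dual: zero marking, form stays tokichfekhaz.
Attach case accusative -ta → tokichfekhazta.
Apply vowel harmony: tokichfekhazta → tokichfekhezte.
Nasal assimilation: no change.

tokichfekhezte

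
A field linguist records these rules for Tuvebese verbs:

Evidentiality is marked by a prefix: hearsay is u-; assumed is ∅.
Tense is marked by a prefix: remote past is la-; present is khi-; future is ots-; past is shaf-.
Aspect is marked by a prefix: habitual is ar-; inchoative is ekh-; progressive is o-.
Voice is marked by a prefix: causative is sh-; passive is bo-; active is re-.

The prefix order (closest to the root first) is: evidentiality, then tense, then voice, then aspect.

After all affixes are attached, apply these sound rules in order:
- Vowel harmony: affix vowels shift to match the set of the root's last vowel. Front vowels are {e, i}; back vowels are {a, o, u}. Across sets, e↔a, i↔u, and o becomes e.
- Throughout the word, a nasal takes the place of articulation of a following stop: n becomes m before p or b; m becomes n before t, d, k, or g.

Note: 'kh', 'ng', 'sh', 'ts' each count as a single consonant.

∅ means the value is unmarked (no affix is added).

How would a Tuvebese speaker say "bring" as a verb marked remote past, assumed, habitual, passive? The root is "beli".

evidentiality = assumed: zero marking, form stays beli.
Attach tense remote past la- → labeli.
Attach voice passive bo- → bolabeli.
Attach aspect habitual ar- → arbolabeli.
Apply vowel harmony: arbolabeli → erbelebeli.
Nasal assimilation: no change.

erbelebeli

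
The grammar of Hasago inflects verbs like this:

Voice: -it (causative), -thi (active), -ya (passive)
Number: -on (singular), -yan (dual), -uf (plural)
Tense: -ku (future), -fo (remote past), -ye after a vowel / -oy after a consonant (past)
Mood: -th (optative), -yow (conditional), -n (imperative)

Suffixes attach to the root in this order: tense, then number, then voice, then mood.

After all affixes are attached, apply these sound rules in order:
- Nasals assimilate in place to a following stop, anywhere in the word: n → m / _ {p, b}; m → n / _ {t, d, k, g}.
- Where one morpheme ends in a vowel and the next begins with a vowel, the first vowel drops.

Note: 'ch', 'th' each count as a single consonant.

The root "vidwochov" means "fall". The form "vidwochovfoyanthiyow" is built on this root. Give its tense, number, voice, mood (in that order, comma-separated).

remote past, dual, active, conditional

Segment: vidwochov-fo-yan-thi-yow.
tense: -fo → remote past.
number: -yan → dual.
voice: -thi → active.
mood: -yow → conditional.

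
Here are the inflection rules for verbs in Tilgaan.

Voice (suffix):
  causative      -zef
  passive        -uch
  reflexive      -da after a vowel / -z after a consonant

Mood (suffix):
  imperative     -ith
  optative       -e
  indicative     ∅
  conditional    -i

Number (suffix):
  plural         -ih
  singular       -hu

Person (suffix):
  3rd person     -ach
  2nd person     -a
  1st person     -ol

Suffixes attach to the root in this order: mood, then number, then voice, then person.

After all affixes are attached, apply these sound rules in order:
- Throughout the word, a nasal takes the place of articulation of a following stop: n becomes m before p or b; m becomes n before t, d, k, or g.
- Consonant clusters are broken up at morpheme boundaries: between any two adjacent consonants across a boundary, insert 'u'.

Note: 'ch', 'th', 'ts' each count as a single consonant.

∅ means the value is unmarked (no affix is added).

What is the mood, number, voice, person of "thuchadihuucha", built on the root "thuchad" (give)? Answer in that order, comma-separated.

Segment: thuchad-i-hu-uch-a.
mood: -i → conditional.
number: -hu → singular.
voice: -uch → passive.
person: -a → 2nd person.

conditional, singular, passive, 2nd person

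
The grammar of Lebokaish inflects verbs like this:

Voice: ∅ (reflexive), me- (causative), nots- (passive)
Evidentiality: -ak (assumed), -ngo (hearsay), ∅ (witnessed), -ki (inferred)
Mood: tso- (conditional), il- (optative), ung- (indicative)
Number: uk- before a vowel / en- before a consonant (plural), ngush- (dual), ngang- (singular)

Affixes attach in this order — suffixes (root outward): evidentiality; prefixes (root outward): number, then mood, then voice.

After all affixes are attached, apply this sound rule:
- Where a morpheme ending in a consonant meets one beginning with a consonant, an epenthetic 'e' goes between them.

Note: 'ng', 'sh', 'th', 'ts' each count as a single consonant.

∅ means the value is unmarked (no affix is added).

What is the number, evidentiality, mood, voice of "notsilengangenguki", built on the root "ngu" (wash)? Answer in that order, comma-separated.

singular, inferred, optative, passive

Segment: nots-il-ngang-ngu-ki.
number: ngang- → singular.
evidentiality: -ki → inferred.
mood: il- → optative.
voice: nots- → passive.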